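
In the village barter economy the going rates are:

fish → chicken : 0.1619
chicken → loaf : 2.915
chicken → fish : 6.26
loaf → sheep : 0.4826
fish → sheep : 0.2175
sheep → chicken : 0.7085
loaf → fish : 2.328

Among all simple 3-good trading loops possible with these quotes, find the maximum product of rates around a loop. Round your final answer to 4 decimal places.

chicken→loaf→fish→chicken: 2.915 × 2.328 × 0.1619 = 1.09867
sheep→chicken→loaf→sheep: 0.7085 × 2.915 × 0.4826 = 0.99670
sheep→chicken→fish→sheep: 0.7085 × 6.26 × 0.2175 = 0.96466
Maximum is chicken→loaf→fish→chicken at 1.0987; arbitrage exists.

1.0987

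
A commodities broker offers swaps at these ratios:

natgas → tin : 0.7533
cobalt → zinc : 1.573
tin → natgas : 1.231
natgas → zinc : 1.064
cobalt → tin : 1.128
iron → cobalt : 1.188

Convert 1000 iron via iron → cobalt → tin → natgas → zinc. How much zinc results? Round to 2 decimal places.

1755.19

1000 iron × 1.188 = 1188 cobalt
1188 cobalt × 1.128 = 1340.064 tin
1340.064 tin × 1.231 = 1649.618784 natgas
1649.618784 natgas × 1.064 = 1755.194386176 zinc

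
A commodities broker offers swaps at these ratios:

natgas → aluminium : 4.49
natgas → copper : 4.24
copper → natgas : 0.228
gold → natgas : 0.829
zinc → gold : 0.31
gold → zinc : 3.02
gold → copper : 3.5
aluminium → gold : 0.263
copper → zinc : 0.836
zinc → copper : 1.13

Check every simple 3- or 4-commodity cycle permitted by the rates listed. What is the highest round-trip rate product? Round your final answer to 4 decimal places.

aluminium→gold→natgas→aluminium: 0.263 × 0.829 × 4.49 = 0.97894
aluminium→gold→copper→natgas→aluminium: 0.263 × 3.5 × 0.228 × 4.49 = 0.94233
copper→zinc→gold→natgas→copper: 0.836 × 0.31 × 0.829 × 4.24 = 0.91094
copper→zinc→gold→copper: 0.836 × 0.31 × 3.5 = 0.90706
Maximum is aluminium→gold→natgas→aluminium at 0.9789; no arbitrage — every cycle loses value.

0.9789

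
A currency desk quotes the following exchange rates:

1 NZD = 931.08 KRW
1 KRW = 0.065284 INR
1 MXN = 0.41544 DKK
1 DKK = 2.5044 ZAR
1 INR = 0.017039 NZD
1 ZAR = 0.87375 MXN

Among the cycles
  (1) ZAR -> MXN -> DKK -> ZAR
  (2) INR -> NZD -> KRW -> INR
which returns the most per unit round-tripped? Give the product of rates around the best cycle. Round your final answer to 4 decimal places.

(1) 0.87375 × 0.41544 × 2.5044 = 0.90907
(2) 0.017039 × 931.08 × 0.065284 = 1.03571
Highest is cycle (2) at 1.0357 (>1, arbitrage).

1.0357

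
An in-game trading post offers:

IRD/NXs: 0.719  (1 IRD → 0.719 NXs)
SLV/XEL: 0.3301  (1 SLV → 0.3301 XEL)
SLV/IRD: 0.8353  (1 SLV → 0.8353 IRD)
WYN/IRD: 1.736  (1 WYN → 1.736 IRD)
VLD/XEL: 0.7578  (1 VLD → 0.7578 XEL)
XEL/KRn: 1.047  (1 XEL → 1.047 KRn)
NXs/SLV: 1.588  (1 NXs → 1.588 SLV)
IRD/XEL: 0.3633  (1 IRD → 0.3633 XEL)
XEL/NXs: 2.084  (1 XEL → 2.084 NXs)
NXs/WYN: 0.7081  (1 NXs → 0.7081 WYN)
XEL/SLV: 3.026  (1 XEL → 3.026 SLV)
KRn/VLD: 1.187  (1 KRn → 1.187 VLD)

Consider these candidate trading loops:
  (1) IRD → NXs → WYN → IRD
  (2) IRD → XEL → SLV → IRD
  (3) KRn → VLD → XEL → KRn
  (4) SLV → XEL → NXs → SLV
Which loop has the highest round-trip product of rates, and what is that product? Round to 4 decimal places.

1.0924

(1) 0.719 × 0.7081 × 1.736 = 0.88384
(2) 0.3633 × 3.026 × 0.8353 = 0.91828
(3) 1.187 × 0.7578 × 1.047 = 0.94179
(4) 0.3301 × 2.084 × 1.588 = 1.09243
Highest is cycle (4) at 1.0924 (>1, arbitrage).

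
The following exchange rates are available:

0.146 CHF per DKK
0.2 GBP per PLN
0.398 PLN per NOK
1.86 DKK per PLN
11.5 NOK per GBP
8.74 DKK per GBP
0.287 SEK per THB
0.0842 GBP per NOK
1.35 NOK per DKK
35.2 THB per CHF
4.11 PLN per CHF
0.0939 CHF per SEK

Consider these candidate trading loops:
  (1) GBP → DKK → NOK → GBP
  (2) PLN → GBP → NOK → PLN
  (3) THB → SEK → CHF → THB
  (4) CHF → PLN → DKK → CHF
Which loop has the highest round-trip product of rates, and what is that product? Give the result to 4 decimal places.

1.1161

(1) 8.74 × 1.35 × 0.0842 = 0.99348
(2) 0.2 × 11.5 × 0.398 = 0.91540
(3) 0.287 × 0.0939 × 35.2 = 0.94862
(4) 4.11 × 1.86 × 0.146 = 1.11611
Highest is cycle (4) at 1.1161 (>1, arbitrage).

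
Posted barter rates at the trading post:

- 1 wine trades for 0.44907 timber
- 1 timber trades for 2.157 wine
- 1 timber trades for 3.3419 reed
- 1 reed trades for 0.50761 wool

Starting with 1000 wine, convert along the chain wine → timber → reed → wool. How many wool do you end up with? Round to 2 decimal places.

761.79

1000 wine × 0.44907 = 449.07 timber
449.07 timber × 3.3419 = 1500.747033 reed
1500.747033 reed × 0.50761 = 761.79420142113 wool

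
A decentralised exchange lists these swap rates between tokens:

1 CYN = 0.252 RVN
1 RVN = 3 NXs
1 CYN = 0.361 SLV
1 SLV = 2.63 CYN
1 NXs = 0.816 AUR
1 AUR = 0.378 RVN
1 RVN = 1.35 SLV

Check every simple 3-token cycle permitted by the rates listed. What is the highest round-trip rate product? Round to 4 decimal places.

NXs→AUR→RVN→NXs: 0.816 × 0.378 × 3 = 0.92534
SLV→CYN→RVN→SLV: 2.63 × 0.252 × 1.35 = 0.89473
Maximum is NXs→AUR→RVN→NXs at 0.9253; no arbitrage — every cycle loses value.

0.9253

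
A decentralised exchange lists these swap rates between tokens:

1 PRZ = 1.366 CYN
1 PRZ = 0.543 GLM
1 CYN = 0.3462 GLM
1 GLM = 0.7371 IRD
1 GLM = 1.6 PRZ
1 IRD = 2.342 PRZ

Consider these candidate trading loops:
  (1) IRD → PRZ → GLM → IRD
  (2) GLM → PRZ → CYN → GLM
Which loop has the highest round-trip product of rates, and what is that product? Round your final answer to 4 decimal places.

(1) 2.342 × 0.543 × 0.7371 = 0.93737
(2) 1.6 × 1.366 × 0.3462 = 0.75665
Highest is cycle (1) at 0.9374 (≤1, no arbitrage).

0.9374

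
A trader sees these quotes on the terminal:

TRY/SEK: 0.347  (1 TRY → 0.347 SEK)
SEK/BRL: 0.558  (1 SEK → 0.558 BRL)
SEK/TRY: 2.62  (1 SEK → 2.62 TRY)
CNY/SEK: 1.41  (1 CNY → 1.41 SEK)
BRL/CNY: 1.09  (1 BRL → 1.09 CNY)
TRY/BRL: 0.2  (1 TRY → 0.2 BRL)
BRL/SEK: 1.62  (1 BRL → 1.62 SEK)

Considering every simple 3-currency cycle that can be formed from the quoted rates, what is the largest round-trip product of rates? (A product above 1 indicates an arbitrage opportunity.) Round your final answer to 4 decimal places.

BRL→CNY→SEK→BRL: 1.09 × 1.41 × 0.558 = 0.85759
BRL→SEK→TRY→BRL: 1.62 × 2.62 × 0.2 = 0.84888
Maximum is BRL→CNY→SEK→BRL at 0.8576; no arbitrage — every cycle loses value.

0.8576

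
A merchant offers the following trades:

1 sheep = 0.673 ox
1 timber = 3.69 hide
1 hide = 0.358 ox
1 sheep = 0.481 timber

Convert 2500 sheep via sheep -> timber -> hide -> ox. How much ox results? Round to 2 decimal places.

1588.53

2500 sheep × 0.481 = 1202.5 timber
1202.5 timber × 3.69 = 4437.225 hide
4437.225 hide × 0.358 = 1588.52655 ox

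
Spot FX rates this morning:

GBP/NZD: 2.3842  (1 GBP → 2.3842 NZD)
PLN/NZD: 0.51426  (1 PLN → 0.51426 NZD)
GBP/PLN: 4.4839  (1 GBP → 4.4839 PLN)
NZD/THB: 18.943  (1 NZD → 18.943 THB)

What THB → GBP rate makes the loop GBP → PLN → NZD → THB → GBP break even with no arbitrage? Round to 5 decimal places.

Known legs of the cycle: 4.4839 × 0.51426 × 18.943 = 43.680482112402
For no arbitrage the full-cycle product must be 1, so the missing rate is 1 / 43.680482112402 ≈ 0.0228935.

0.02289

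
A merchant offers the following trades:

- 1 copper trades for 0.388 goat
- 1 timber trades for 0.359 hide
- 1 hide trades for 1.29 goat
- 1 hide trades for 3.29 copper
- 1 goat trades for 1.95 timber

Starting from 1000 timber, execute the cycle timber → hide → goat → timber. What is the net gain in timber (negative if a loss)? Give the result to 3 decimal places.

1000 timber × 0.359 = 359 hide
359 hide × 1.29 = 463.11 goat
463.11 goat × 1.95 = 903.0645 timber
Net change: 903.0645 − 1000 = -96.9355 timber

-96.936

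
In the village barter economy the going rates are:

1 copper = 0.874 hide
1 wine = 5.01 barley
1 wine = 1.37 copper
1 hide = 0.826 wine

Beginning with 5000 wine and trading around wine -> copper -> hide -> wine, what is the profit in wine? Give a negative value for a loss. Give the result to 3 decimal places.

-54.821

5000 wine × 1.37 = 6850 copper
6850 copper × 0.874 = 5986.9 hide
5986.9 hide × 0.826 = 4945.1794 wine
Net change: 4945.1794 − 5000 = -54.8206 wine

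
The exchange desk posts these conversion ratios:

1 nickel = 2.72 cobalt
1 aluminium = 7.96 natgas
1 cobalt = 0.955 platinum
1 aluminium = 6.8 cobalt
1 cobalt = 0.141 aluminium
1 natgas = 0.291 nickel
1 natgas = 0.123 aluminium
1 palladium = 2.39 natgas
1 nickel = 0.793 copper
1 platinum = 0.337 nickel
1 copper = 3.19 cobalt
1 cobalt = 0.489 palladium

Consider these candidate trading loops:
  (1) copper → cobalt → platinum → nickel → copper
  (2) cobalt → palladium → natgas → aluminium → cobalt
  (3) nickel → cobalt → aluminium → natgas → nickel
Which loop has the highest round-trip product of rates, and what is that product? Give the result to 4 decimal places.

(1) 3.19 × 0.955 × 0.337 × 0.793 = 0.81414
(2) 0.489 × 2.39 × 0.123 × 6.8 = 0.97751
(3) 2.72 × 0.141 × 7.96 × 0.291 = 0.88837
Highest is cycle (2) at 0.9775 (≤1, no arbitrage).

0.9775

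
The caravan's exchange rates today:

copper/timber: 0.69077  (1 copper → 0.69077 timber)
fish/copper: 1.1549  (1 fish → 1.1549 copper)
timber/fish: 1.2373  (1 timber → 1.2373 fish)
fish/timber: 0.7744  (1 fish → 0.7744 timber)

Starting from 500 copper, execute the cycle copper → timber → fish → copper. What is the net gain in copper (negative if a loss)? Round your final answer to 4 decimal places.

500 copper × 0.69077 = 345.385 timber
345.385 timber × 1.2373 = 427.3448605 fish
427.3448605 fish × 1.1549 = 493.54057939145 copper
Net change: 493.54057939145 − 500 = -6.45942060855 copper

-6.4594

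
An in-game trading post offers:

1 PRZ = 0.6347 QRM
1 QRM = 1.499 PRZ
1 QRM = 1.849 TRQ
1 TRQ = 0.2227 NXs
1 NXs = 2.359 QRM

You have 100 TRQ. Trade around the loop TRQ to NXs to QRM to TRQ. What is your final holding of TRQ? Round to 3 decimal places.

97.137

100 TRQ × 0.2227 = 22.27 NXs
22.27 NXs × 2.359 = 52.53493 QRM
52.53493 QRM × 1.849 = 97.13708557 TRQ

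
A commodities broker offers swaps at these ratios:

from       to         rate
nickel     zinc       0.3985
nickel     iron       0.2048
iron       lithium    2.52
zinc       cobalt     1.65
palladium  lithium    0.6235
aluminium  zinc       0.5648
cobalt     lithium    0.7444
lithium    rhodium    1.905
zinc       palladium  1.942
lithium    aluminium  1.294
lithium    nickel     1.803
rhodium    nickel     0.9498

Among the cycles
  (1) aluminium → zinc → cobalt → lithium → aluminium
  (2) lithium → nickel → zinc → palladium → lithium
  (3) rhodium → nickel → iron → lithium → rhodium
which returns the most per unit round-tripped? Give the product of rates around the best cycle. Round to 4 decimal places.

(1) 0.5648 × 1.65 × 0.7444 × 1.294 = 0.89768
(2) 1.803 × 0.3985 × 1.942 × 0.6235 = 0.86998
(3) 0.9498 × 0.2048 × 2.52 × 1.905 = 0.93381
Highest is cycle (3) at 0.9338 (≤1, no arbitrage).

0.9338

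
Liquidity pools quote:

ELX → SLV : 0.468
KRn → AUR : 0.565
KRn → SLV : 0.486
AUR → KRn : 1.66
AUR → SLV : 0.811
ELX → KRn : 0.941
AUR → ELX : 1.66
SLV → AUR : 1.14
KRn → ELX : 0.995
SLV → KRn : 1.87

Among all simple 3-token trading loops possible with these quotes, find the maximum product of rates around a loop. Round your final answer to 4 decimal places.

KRn→SLV→AUR→KRn: 0.486 × 1.14 × 1.66 = 0.91971
ELX→SLV→AUR→ELX: 0.468 × 1.14 × 1.66 = 0.88564
ELX→KRn→AUR→ELX: 0.941 × 0.565 × 1.66 = 0.88256
ELX→SLV→KRn→ELX: 0.468 × 1.87 × 0.995 = 0.87078
KRn→AUR→SLV→KRn: 0.565 × 0.811 × 1.87 = 0.85686
Maximum is KRn→SLV→AUR→KRn at 0.9197; no arbitrage — every cycle loses value.

0.9197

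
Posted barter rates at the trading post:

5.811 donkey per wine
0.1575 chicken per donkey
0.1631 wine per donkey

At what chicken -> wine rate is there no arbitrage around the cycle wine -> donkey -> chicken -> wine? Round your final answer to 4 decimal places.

Known legs of the cycle: 5.811 × 0.1575 = 0.9152325
For no arbitrage the full-cycle product must be 1, so the missing rate is 1 / 0.9152325 ≈ 1.092619.

1.0926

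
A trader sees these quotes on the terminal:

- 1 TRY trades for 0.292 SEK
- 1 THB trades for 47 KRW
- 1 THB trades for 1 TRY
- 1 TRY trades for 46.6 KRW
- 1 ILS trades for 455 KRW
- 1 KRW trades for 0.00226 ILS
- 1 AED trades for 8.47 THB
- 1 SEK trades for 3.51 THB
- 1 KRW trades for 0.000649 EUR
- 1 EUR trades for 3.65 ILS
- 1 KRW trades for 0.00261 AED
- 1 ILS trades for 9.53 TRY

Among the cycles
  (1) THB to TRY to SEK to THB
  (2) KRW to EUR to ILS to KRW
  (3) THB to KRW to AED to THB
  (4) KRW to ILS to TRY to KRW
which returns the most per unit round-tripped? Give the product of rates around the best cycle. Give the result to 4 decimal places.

(1) 1 × 0.292 × 3.51 = 1.02492
(2) 0.000649 × 3.65 × 455 = 1.07783
(3) 47 × 0.00261 × 8.47 = 1.03901
(4) 0.00226 × 9.53 × 46.6 = 1.00366
Highest is cycle (2) at 1.0778 (>1, arbitrage).

1.0778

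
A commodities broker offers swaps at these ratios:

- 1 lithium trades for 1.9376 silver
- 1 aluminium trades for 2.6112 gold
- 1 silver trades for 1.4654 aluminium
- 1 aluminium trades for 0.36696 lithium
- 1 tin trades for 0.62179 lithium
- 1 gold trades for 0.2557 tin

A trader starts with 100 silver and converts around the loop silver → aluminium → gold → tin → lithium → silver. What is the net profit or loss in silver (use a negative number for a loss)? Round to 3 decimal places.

17.879

100 silver × 1.4654 = 146.54 aluminium
146.54 aluminium × 2.6112 = 382.645248 gold
382.645248 gold × 0.2557 = 97.8423899136 tin
97.8423899136 tin × 0.62179 = 60.837419624377344 lithium
60.837419624377344 lithium × 1.9376 = 117.8785842641935417344 silver
Net change: 117.8785842641935417344 − 100 = 17.8785842641935417344 silver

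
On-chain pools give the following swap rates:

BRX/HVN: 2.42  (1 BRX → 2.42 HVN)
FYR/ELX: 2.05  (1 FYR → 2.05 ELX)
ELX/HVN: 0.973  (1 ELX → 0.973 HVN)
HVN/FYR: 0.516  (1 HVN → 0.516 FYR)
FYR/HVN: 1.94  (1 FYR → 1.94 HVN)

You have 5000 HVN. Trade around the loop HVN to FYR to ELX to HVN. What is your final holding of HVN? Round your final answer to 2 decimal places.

5000 HVN × 0.516 = 2580 FYR
2580 FYR × 2.05 = 5289 ELX
5289 ELX × 0.973 = 5146.197 HVN

5146.20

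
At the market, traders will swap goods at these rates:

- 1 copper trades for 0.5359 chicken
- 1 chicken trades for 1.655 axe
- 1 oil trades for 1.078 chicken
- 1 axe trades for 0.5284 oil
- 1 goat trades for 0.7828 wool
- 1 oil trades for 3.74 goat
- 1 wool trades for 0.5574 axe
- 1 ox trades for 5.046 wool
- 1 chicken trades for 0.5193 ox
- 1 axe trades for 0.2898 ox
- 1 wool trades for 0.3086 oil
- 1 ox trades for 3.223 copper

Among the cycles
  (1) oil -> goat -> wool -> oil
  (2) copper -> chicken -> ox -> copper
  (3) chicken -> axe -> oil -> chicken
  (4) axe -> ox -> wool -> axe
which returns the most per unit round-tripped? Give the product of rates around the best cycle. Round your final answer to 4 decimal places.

(1) 3.74 × 0.7828 × 0.3086 = 0.90348
(2) 0.5359 × 0.5193 × 3.223 = 0.89694
(3) 1.655 × 0.5284 × 1.078 = 0.94271
(4) 0.2898 × 5.046 × 0.5574 = 0.81510
Highest is cycle (3) at 0.9427 (≤1, no arbitrage).

0.9427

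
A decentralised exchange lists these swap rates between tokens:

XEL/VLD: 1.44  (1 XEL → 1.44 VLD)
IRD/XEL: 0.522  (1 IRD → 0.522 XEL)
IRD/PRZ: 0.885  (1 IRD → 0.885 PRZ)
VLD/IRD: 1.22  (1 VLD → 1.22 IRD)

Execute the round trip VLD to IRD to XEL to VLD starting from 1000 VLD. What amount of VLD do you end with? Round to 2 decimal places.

1000 VLD × 1.22 = 1220 IRD
1220 IRD × 0.522 = 636.84 XEL
636.84 XEL × 1.44 = 917.0496 VLD

917.05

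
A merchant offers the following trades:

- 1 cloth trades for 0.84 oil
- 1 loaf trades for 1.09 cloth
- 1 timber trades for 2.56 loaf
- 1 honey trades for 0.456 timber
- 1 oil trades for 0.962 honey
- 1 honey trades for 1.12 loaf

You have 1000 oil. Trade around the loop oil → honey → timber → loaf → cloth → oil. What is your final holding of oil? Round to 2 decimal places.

1000 oil × 0.962 = 962 honey
962 honey × 0.456 = 438.672 timber
438.672 timber × 2.56 = 1123.00032 loaf
1123.00032 loaf × 1.09 = 1224.0703488 cloth
1224.0703488 cloth × 0.84 = 1028.219092992 oil

1028.22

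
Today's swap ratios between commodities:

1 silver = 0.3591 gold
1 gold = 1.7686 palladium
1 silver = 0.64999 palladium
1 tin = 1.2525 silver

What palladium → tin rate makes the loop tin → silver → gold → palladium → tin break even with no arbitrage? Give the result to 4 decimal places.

1.2571

Known legs of the cycle: 1.2525 × 0.3591 × 1.7686 = 0.79546808565
For no arbitrage the full-cycle product must be 1, so the missing rate is 1 / 0.79546808565 ≈ 1.257121.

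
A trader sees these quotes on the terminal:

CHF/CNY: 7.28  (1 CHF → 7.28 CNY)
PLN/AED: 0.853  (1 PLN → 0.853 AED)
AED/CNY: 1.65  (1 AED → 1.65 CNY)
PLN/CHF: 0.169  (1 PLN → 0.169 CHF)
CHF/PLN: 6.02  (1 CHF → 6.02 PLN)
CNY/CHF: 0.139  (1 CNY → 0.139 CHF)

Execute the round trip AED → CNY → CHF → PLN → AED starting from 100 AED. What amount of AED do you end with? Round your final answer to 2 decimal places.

117.77

100 AED × 1.65 = 165 CNY
165 CNY × 0.139 = 22.935 CHF
22.935 CHF × 6.02 = 138.0687 PLN
138.0687 PLN × 0.853 = 117.7726011 AED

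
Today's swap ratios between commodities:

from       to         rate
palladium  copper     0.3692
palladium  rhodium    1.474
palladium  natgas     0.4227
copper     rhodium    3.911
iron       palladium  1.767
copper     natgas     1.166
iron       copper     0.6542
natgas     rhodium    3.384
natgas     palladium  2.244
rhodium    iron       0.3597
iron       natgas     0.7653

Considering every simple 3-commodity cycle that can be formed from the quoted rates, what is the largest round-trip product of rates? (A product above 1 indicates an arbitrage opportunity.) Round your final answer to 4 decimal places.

0.9660

natgas→palladium→copper→natgas: 2.244 × 0.3692 × 1.166 = 0.96601
rhodium→iron→palladium→rhodium: 0.3597 × 1.767 × 1.474 = 0.93686
natgas→rhodium→iron→natgas: 3.384 × 0.3597 × 0.7653 = 0.93154
rhodium→iron→copper→rhodium: 0.3597 × 0.6542 × 3.911 = 0.92032
Maximum is natgas→palladium→copper→natgas at 0.9660; no arbitrage — every cycle loses value.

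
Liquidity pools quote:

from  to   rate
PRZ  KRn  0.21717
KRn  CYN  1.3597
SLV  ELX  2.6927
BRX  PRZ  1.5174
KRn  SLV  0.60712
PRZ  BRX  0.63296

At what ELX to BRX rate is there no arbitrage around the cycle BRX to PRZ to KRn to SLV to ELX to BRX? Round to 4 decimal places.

Known legs of the cycle: 1.5174 × 0.21717 × 0.60712 × 2.6927 = 0.538719159217146192
For no arbitrage the full-cycle product must be 1, so the missing rate is 1 / 0.538719159217146192 ≈ 1.856255.

1.8563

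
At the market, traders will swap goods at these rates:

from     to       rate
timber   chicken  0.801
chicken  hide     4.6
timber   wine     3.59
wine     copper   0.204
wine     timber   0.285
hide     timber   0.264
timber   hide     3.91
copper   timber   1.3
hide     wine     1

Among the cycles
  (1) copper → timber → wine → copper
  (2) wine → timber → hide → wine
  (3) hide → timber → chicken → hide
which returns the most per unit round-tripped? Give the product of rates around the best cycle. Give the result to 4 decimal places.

1.1144

(1) 1.3 × 3.59 × 0.204 = 0.95207
(2) 0.285 × 3.91 × 1 = 1.11435
(3) 0.264 × 0.801 × 4.6 = 0.97273
Highest is cycle (2) at 1.1144 (>1, arbitrage).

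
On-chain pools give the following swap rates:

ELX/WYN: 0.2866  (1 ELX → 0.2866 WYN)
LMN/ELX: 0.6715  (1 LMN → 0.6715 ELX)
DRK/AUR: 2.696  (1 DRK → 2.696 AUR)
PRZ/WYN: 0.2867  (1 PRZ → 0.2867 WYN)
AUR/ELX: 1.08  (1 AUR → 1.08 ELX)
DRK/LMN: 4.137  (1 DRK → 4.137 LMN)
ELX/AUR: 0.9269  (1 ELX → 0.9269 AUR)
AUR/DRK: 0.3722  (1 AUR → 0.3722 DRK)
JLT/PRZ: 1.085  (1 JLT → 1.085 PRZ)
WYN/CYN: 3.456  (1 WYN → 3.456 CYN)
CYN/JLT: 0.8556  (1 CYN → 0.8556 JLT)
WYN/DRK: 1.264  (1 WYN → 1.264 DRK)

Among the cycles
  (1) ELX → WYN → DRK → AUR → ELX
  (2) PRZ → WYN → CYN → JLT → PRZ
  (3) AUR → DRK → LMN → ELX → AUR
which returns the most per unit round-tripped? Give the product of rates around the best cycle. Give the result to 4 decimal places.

1.0548

(1) 0.2866 × 1.264 × 2.696 × 1.08 = 1.05479
(2) 0.2867 × 3.456 × 0.8556 × 1.085 = 0.91982
(3) 0.3722 × 4.137 × 0.6715 × 0.9269 = 0.95839
Highest is cycle (1) at 1.0548 (>1, arbitrage).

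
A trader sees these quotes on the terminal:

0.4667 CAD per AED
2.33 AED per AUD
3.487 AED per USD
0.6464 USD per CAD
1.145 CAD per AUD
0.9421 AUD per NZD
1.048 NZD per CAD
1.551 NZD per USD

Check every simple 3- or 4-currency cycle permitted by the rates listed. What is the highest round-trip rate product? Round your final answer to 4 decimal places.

AUD→CAD→NZD→AUD: 1.145 × 1.048 × 0.9421 = 1.13048
AUD→CAD→USD→NZD→AUD: 1.145 × 0.6464 × 1.551 × 0.9421 = 1.08147
AUD→AED→CAD→NZD→AUD: 2.33 × 0.4667 × 1.048 × 0.9421 = 1.07362
USD→AED→CAD→USD: 3.487 × 0.4667 × 0.6464 = 1.05194
Maximum is AUD→CAD→NZD→AUD at 1.1305; arbitrage exists.

1.1305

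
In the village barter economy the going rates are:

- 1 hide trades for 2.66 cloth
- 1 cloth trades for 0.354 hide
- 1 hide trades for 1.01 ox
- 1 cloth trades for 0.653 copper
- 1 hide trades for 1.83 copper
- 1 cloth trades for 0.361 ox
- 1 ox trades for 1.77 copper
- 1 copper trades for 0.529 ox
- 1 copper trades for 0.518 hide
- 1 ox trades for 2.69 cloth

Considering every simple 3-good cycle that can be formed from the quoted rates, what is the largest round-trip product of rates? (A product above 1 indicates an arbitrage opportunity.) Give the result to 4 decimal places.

0.9618

ox→cloth→hide→ox: 2.69 × 0.354 × 1.01 = 0.96178
ox→cloth→copper→ox: 2.69 × 0.653 × 0.529 = 0.92923
ox→copper→hide→ox: 1.77 × 0.518 × 1.01 = 0.92603
cloth→copper→hide→cloth: 0.653 × 0.518 × 2.66 = 0.89976
Maximum is ox→cloth→hide→ox at 0.9618; no arbitrage — every cycle loses value.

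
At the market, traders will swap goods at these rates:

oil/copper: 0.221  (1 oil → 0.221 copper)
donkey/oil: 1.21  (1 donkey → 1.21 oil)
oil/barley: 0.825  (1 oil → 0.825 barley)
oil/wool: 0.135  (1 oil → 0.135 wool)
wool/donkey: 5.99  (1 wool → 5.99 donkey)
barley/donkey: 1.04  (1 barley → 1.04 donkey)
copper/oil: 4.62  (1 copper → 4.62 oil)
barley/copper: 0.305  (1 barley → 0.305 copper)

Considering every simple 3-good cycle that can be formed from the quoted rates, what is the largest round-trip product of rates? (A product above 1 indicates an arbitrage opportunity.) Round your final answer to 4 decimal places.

oil→barley→copper→oil: 0.825 × 0.305 × 4.62 = 1.16251
oil→barley→donkey→oil: 0.825 × 1.04 × 1.21 = 1.03818
oil→wool→donkey→oil: 0.135 × 5.99 × 1.21 = 0.97847
Maximum is oil→barley→copper→oil at 1.1625; arbitrage exists.

1.1625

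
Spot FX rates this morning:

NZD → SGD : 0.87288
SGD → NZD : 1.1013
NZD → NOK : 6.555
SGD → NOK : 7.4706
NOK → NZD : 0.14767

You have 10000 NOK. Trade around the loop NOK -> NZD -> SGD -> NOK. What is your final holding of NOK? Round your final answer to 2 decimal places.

9629.47

10000 NOK × 0.14767 = 1476.7 NZD
1476.7 NZD × 0.87288 = 1288.981896 SGD
1288.981896 SGD × 7.4706 = 9629.4681522576 NOK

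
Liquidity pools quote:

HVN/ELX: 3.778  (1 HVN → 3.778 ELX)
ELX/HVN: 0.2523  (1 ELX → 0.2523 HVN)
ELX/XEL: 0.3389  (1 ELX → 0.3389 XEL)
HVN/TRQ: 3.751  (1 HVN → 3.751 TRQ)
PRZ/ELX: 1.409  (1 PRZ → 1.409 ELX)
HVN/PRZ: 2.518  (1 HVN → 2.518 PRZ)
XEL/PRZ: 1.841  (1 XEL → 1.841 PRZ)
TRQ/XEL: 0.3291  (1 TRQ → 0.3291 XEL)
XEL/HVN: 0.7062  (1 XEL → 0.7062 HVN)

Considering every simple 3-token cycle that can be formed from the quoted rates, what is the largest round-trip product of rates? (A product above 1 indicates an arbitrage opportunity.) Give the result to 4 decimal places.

XEL→HVN→ELX→XEL: 0.7062 × 3.778 × 0.3389 = 0.90419
ELX→HVN→PRZ→ELX: 0.2523 × 2.518 × 1.409 = 0.89513
XEL→PRZ→ELX→XEL: 1.841 × 1.409 × 0.3389 = 0.87910
XEL→HVN→TRQ→XEL: 0.7062 × 3.751 × 0.3291 = 0.87177
Maximum is XEL→HVN→ELX→XEL at 0.9042; no arbitrage — every cycle loses value.

0.9042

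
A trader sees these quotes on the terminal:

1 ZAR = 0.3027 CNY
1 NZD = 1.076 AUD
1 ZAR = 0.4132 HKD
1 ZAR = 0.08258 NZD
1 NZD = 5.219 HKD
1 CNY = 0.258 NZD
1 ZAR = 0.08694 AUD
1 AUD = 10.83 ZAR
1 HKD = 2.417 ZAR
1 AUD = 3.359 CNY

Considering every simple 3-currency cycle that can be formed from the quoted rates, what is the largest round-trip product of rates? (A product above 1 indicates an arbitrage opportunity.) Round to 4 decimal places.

1.0417

ZAR→NZD→HKD→ZAR: 0.08258 × 5.219 × 2.417 = 1.04169
ZAR→NZD→AUD→ZAR: 0.08258 × 1.076 × 10.83 = 0.96231
AUD→CNY→NZD→AUD: 3.359 × 0.258 × 1.076 = 0.93249
Maximum is ZAR→NZD→HKD→ZAR at 1.0417; arbitrage exists.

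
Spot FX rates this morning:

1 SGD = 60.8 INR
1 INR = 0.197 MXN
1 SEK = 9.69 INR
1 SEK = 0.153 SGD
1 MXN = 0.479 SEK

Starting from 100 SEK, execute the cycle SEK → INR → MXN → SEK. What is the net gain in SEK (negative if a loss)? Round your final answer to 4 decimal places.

100 SEK × 9.69 = 969 INR
969 INR × 0.197 = 190.893 MXN
190.893 MXN × 0.479 = 91.437747 SEK
Net change: 91.437747 − 100 = -8.562253 SEK

-8.5623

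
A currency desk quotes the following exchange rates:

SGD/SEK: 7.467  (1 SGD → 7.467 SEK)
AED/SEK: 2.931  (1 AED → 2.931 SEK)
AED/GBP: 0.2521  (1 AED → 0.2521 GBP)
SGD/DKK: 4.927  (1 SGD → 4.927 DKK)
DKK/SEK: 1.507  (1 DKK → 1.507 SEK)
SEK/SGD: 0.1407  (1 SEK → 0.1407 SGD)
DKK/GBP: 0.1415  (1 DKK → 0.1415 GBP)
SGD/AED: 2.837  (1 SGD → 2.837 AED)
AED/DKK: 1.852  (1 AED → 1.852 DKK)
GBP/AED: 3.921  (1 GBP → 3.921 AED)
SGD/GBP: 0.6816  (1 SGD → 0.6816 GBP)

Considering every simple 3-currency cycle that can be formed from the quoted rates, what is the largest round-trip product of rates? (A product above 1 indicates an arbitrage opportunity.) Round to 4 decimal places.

SEK→SGD→AED→SEK: 0.1407 × 2.837 × 2.931 = 1.16996
SEK→SGD→DKK→SEK: 0.1407 × 4.927 × 1.507 = 1.04470
GBP→AED→DKK→GBP: 3.921 × 1.852 × 0.1415 = 1.02753
Maximum is SEK→SGD→AED→SEK at 1.1700; arbitrage exists.

1.1700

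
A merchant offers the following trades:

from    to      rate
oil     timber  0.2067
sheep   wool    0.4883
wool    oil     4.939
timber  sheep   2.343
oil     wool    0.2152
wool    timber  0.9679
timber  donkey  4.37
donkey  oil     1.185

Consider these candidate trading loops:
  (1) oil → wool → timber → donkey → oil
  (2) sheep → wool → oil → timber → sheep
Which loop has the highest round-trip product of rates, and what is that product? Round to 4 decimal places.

1.1680

(1) 0.2152 × 0.9679 × 4.37 × 1.185 = 1.07863
(2) 0.4883 × 4.939 × 0.2067 × 2.343 = 1.16799
Highest is cycle (2) at 1.1680 (>1, arbitrage).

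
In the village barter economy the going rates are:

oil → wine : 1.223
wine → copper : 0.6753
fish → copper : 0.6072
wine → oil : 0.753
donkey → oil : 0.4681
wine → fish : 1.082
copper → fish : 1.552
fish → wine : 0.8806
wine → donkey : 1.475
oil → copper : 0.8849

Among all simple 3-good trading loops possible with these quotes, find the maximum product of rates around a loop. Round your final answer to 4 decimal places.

wine→copper→fish→wine: 0.6753 × 1.552 × 0.8806 = 0.92293
wine→donkey→oil→wine: 1.475 × 0.4681 × 1.223 = 0.84442
Maximum is wine→copper→fish→wine at 0.9229; no arbitrage — every cycle loses value.

0.9229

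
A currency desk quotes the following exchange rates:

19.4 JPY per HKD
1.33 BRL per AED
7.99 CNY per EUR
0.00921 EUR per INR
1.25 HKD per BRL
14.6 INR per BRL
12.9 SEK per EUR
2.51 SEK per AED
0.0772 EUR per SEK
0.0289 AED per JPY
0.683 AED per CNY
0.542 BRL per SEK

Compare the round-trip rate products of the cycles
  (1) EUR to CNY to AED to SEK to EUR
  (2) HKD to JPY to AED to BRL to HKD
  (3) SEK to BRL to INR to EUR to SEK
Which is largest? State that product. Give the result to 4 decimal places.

(1) 7.99 × 0.683 × 2.51 × 0.0772 = 1.05745
(2) 19.4 × 0.0289 × 1.33 × 1.25 = 0.93210
(3) 0.542 × 14.6 × 0.00921 × 12.9 = 0.94016
Highest is cycle (1) at 1.0574 (>1, arbitrage).

1.0574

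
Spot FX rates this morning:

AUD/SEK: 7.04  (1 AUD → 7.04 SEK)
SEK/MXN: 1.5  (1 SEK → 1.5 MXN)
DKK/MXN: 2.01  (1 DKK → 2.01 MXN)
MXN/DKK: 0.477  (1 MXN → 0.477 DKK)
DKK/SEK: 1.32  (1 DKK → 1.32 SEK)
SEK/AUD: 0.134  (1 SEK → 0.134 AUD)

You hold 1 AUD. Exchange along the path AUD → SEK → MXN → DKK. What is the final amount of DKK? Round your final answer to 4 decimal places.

1 AUD × 7.04 = 7.04 SEK
7.04 SEK × 1.5 = 10.56 MXN
10.56 MXN × 0.477 = 5.03712 DKK

5.0371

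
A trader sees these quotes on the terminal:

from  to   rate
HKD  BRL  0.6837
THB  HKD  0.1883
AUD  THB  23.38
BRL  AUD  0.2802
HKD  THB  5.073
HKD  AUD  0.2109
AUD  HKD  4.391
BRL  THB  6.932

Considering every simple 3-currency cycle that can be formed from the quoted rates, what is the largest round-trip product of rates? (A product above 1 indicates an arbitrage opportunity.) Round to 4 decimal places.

AUD→THB→HKD→AUD: 23.38 × 0.1883 × 0.2109 = 0.92848
BRL→THB→HKD→BRL: 6.932 × 0.1883 × 0.6837 = 0.89243
AUD→HKD→BRL→AUD: 4.391 × 0.6837 × 0.2802 = 0.84120
Maximum is AUD→THB→HKD→AUD at 0.9285; no arbitrage — every cycle loses value.

0.9285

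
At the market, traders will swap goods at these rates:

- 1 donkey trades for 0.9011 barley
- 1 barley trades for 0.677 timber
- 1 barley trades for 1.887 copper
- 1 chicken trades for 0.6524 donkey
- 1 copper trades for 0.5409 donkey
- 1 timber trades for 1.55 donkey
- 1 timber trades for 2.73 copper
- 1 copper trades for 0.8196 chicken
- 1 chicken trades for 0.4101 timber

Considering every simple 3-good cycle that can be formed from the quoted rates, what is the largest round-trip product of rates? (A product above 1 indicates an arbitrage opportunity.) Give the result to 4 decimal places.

barley→timber→donkey→barley: 0.677 × 1.55 × 0.9011 = 0.94557
barley→copper→donkey→barley: 1.887 × 0.5409 × 0.9011 = 0.91973
copper→chicken→timber→copper: 0.8196 × 0.4101 × 2.73 = 0.91760
Maximum is barley→timber→donkey→barley at 0.9456; no arbitrage — every cycle loses value.

0.9456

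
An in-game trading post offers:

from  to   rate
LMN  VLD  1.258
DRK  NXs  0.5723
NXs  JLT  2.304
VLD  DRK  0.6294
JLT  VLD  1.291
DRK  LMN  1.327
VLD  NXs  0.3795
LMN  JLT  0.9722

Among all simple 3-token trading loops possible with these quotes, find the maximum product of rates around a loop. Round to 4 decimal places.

NXs→JLT→VLD→NXs: 2.304 × 1.291 × 0.3795 = 1.12881
DRK→LMN→VLD→DRK: 1.327 × 1.258 × 0.6294 = 1.05070
Maximum is NXs→JLT→VLD→NXs at 1.1288; arbitrage exists.

1.1288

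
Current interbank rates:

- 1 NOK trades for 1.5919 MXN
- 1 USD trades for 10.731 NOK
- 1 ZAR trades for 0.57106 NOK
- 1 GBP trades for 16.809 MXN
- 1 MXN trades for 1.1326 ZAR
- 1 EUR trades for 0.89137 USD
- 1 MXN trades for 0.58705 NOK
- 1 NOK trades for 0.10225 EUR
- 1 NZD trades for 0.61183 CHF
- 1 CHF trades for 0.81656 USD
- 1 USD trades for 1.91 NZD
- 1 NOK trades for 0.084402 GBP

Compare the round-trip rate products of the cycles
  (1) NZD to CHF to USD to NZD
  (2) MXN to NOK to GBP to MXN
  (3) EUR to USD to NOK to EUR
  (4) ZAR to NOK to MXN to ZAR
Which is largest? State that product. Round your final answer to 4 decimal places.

(1) 0.61183 × 0.81656 × 1.91 = 0.95423
(2) 0.58705 × 0.084402 × 16.809 = 0.83286
(3) 0.89137 × 10.731 × 0.10225 = 0.97805
(4) 0.57106 × 1.5919 × 1.1326 = 1.02961
Highest is cycle (4) at 1.0296 (>1, arbitrage).

1.0296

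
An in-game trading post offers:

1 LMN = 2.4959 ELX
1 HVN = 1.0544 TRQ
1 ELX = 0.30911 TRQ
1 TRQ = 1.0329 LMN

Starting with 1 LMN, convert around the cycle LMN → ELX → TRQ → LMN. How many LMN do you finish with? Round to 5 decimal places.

1 LMN × 2.4959 = 2.4959 ELX
2.4959 ELX × 0.30911 = 0.771507649 TRQ
0.771507649 TRQ × 1.0329 = 0.7968902506521 LMN

0.79689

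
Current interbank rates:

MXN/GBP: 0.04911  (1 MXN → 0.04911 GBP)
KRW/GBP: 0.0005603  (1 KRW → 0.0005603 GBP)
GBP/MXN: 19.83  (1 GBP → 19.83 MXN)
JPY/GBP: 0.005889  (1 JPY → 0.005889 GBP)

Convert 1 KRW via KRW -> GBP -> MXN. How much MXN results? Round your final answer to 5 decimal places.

0.01111

1 KRW × 0.0005603 = 0.0005603 GBP
0.0005603 GBP × 19.83 = 0.011110749 MXN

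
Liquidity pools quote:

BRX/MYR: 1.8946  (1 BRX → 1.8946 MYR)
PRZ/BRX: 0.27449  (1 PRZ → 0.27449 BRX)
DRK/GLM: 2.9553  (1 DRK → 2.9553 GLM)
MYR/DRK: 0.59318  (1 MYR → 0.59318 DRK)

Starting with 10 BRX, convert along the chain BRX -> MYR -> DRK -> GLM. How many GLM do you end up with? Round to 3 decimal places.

33.213

10 BRX × 1.8946 = 18.946 MYR
18.946 MYR × 0.59318 = 11.23838828 DRK
11.23838828 DRK × 2.9553 = 33.212808883884 GLM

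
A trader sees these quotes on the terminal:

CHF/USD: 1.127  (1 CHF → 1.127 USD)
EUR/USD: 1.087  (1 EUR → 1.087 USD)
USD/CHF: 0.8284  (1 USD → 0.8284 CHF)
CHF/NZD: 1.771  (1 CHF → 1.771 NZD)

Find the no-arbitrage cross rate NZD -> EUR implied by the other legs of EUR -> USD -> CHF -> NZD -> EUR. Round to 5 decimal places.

Known legs of the cycle: 1.087 × 0.8284 × 1.771 = 1.5947337868
For no arbitrage the full-cycle product must be 1, so the missing rate is 1 / 1.5947337868 ≈ 0.6270639.

0.62706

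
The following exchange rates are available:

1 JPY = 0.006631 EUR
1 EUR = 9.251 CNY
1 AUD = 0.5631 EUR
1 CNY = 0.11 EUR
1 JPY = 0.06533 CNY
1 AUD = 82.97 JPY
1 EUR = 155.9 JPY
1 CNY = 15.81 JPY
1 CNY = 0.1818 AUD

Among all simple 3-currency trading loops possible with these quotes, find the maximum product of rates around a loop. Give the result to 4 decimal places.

1.1203

EUR→JPY→CNY→EUR: 155.9 × 0.06533 × 0.11 = 1.12034
CNY→AUD→JPY→CNY: 0.1818 × 82.97 × 0.06533 = 0.98543
EUR→CNY→JPY→EUR: 9.251 × 15.81 × 0.006631 = 0.96984
EUR→CNY→AUD→EUR: 9.251 × 0.1818 × 0.5631 = 0.94704
Maximum is EUR→JPY→CNY→EUR at 1.1203; arbitrage exists.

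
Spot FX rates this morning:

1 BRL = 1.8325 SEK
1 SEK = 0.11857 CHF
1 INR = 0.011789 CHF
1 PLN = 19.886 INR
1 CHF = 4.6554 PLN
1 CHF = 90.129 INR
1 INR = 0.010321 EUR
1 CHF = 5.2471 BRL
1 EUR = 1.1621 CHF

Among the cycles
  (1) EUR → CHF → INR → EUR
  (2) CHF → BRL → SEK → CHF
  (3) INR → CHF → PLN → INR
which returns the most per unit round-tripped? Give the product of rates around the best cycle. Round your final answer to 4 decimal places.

1.1401

(1) 1.1621 × 90.129 × 0.010321 = 1.08101
(2) 5.2471 × 1.8325 × 0.11857 = 1.14009
(3) 0.011789 × 4.6554 × 19.886 = 1.09139
Highest is cycle (2) at 1.1401 (>1, arbitrage).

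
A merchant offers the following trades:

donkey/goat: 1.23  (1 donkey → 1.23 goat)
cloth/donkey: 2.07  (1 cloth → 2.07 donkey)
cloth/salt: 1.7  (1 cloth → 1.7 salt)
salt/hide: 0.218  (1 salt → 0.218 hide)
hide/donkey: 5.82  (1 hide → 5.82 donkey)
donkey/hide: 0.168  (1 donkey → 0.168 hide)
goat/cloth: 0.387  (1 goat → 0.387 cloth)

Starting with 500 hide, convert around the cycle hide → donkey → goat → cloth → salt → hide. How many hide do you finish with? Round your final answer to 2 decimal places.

513.35

500 hide × 5.82 = 2910 donkey
2910 donkey × 1.23 = 3579.3 goat
3579.3 goat × 0.387 = 1385.1891 cloth
1385.1891 cloth × 1.7 = 2354.82147 salt
2354.82147 salt × 0.218 = 513.35108046 hide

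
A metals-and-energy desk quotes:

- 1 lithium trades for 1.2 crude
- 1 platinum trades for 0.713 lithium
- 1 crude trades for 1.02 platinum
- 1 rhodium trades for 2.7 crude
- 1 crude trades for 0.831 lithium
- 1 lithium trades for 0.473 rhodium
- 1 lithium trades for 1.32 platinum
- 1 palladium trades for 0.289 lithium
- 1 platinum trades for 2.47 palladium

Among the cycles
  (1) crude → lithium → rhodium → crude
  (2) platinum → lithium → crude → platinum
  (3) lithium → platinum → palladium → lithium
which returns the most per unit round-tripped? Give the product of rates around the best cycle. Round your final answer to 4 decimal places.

1.0613

(1) 0.831 × 0.473 × 2.7 = 1.06127
(2) 0.713 × 1.2 × 1.02 = 0.87271
(3) 1.32 × 2.47 × 0.289 = 0.94226
Highest is cycle (1) at 1.0613 (>1, arbitrage).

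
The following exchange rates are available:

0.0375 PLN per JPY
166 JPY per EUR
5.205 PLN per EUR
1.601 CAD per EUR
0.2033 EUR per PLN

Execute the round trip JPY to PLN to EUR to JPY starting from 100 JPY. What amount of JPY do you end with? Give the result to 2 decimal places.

126.55

100 JPY × 0.0375 = 3.75 PLN
3.75 PLN × 0.2033 = 0.762375 EUR
0.762375 EUR × 166 = 126.55425 JPY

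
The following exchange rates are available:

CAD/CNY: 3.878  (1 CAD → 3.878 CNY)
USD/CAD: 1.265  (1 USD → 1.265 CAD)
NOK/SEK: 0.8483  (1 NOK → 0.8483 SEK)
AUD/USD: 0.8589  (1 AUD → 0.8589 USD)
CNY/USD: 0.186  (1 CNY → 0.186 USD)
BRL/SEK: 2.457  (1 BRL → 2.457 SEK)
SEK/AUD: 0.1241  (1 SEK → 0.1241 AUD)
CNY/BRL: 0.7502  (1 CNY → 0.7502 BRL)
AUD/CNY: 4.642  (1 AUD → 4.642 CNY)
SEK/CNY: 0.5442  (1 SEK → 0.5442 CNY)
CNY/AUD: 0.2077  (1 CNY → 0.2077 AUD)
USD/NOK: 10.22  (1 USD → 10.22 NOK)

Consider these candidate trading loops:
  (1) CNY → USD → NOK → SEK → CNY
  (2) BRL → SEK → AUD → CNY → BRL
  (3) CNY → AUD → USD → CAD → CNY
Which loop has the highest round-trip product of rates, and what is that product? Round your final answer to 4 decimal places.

(1) 0.186 × 10.22 × 0.8483 × 0.5442 = 0.87755
(2) 2.457 × 0.1241 × 4.642 × 0.7502 = 1.06184
(3) 0.2077 × 0.8589 × 1.265 × 3.878 = 0.87514
Highest is cycle (2) at 1.0618 (>1, arbitrage).

1.0618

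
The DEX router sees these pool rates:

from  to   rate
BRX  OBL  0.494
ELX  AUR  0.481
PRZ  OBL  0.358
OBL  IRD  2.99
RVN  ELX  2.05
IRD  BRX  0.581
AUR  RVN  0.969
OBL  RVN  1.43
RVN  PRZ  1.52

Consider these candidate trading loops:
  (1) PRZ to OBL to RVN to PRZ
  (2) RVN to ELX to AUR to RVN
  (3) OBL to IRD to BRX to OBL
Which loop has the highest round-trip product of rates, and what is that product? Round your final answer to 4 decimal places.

0.9555

(1) 0.358 × 1.43 × 1.52 = 0.77815
(2) 2.05 × 0.481 × 0.969 = 0.95548
(3) 2.99 × 0.581 × 0.494 = 0.85817
Highest is cycle (2) at 0.9555 (≤1, no arbitrage).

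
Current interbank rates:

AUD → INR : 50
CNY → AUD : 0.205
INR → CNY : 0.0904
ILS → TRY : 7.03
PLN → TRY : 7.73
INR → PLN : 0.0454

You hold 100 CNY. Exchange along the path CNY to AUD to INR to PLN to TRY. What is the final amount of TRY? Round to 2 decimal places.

359.72

100 CNY × 0.205 = 20.5 AUD
20.5 AUD × 50 = 1025 INR
1025 INR × 0.0454 = 46.535 PLN
46.535 PLN × 7.73 = 359.71555 TRY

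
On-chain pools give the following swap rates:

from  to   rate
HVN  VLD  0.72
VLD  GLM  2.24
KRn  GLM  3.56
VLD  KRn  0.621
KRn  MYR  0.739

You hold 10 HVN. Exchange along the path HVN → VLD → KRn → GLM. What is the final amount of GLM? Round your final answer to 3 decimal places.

15.917

10 HVN × 0.72 = 7.2 VLD
7.2 VLD × 0.621 = 4.4712 KRn
4.4712 KRn × 3.56 = 15.917472 GLM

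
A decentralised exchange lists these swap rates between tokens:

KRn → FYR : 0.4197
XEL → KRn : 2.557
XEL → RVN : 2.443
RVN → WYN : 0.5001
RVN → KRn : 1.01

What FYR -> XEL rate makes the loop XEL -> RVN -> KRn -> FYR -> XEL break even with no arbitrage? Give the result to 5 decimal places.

Known legs of the cycle: 2.443 × 1.01 × 0.4197 = 1.035580371
For no arbitrage the full-cycle product must be 1, so the missing rate is 1 / 1.035580371 ≈ 0.9656421.

0.96564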